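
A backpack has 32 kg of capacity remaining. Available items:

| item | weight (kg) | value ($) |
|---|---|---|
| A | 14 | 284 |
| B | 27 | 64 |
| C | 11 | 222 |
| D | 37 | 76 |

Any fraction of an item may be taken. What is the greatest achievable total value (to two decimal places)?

522.59

Sort by value per unit weight and fill in that order.
Order: A (284/14=20.29) > C (222/11=20.18) > B (64/27=2.37) > D (76/37=2.05)
Fill: take A (14 @ 284) → take C (11 @ 222) → take 7/27 of B → 16.59; 32/32 used.
Total value = 522.59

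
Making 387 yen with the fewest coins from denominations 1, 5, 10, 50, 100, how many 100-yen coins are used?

3

387 = 3×100 + 1×50 + 3×10 + 1×5 + 2×1
Count of 100: 3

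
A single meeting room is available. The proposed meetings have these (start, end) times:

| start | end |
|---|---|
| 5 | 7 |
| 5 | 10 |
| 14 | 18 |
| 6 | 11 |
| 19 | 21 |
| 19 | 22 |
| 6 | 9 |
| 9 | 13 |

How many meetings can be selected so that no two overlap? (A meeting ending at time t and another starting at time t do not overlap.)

4

Greedy by earliest finish: after sorting by end time, pick each interval compatible with the last pick.
Sorted by end: (5,7)  (6,9)  (5,10)  (6,11)  (9,13)  (14,18)  (19,21)  (19,22)
take (5,7); skip (5,10); skip (6,11); take (9,13); take (14,18); take (19,21); skip (19,22).
Selected 4 meetings.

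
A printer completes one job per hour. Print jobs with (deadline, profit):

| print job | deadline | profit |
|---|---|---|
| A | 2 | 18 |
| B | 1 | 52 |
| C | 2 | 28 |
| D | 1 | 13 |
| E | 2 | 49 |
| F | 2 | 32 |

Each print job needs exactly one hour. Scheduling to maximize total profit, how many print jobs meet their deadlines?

2

Take jobs in profit order; each goes to the latest open slot no later than its deadline.
By profit: B(d1,52), E(d2,49), F(d2,32), C(d2,28), A(d2,18), D(d1,13)
B→slot 1; E→slot 2; F skipped; C skipped; A skipped; D skipped.
2 of 6 scheduled.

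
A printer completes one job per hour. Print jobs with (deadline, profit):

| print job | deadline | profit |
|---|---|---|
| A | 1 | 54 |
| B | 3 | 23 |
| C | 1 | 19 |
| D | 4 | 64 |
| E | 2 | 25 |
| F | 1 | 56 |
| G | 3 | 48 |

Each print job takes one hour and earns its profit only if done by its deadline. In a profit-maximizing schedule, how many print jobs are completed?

Profit order: D=64 F=56 A=54 G=48 E=25 B=23 C=19
Assign: D→slot 4, F→slot 1, A skipped, G→slot 3, E→slot 2, B skipped, C skipped.
Slots: [1:F] [2:E] [3:G] [4:D]
4 of 7 scheduled.

4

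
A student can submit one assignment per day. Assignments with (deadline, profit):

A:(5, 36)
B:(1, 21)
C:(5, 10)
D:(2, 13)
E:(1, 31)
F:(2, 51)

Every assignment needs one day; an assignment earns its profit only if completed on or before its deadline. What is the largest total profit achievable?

By profit: F(d2,51), A(d5,36), E(d1,31), B(d1,21), D(d2,13), C(d5,10)
F→slot 2; A→slot 5; E→slot 1; B skipped; D skipped; C→slot 4.
Profit = 31 + 51 + 10 + 36 = 128

128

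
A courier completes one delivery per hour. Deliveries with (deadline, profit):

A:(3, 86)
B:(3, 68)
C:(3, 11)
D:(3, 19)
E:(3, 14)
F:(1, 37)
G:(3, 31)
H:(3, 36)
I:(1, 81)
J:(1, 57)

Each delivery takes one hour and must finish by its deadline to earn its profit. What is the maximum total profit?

235

Sort by profit descending; place each in the latest free slot ≤ its deadline.
By profit: A(d3,86), I(d1,81), B(d3,68), J(d1,57), F(d1,37), H(d3,36), G(d3,31), D(d3,19), E(d3,14), C(d3,11)
A→slot 3; I→slot 1; B→slot 2; J skipped; F skipped; H skipped; G skipped; D skipped; E skipped; C skipped.
Profit = 81 + 68 + 86 = 235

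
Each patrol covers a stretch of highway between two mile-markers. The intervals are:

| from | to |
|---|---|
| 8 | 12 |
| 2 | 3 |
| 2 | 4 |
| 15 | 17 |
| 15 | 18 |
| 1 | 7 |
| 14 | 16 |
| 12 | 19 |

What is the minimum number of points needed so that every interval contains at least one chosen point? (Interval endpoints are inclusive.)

3

Sort by right endpoint; whenever an interval is uncovered, place a point at its right end.
By right end: [2,3]  [2,4]  [1,7]  [8,12]  [14,16]  [15,17]  [15,18]  [12,19]
[2,3] uncovered → point at 3; [8,12] uncovered → point at 12; [14,16] uncovered → point at 16.
Points: 3, 12, 16 (3 total).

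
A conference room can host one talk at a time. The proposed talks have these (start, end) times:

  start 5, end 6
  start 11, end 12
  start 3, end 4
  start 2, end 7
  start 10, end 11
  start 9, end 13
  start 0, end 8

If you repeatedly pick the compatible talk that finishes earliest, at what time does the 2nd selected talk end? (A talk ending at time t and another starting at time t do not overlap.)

Greedy by earliest finish: after sorting by end time, pick each interval compatible with the last pick.
By end time: (3,4), (5,6), (2,7), (0,8), (10,11), (11,12), (9,13).
Pick (3,4); next start ≥ 4 → (5,6); next start ≥ 6 → (10,11); next start ≥ 11 → (11,12).
Selected: (3,4) (5,6) (10,11) (11,12)

6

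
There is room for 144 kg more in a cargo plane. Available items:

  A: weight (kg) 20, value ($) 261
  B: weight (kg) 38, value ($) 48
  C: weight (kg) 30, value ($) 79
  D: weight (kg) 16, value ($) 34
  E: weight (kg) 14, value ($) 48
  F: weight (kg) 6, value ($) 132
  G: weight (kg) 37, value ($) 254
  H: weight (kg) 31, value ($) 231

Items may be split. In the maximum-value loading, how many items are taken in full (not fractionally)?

Order: F (132/6=22.00) > A (261/20=13.05) > H (231/31=7.45) > G (254/37=6.86) > E (48/14=3.43) > C (79/30=2.63) > D (34/16=2.12) > B (48/38=1.26)
Fill: take F (6 @ 132) → take A (20 @ 261) → take H (31 @ 231) → take G (37 @ 254) → take E (14 @ 48) → take C (30 @ 79) → take 6/16 of D → 12.75; 144/144 used.
6 item(s) taken whole; one partial (take 6/16 of D).

6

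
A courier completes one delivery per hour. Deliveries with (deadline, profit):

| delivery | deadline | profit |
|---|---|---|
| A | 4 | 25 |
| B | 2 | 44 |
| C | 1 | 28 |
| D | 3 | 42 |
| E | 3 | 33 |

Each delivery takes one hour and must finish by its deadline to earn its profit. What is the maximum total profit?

Sort by profit descending; place each in the latest free slot ≤ its deadline.
Profit order: B=44 D=42 E=33 C=28 A=25
Assign: B→slot 2, D→slot 3, E→slot 1, C skipped, A→slot 4.
Slots: [1:E] [2:B] [3:D] [4:A]
Profit = 33 + 44 + 42 + 25 = 144

144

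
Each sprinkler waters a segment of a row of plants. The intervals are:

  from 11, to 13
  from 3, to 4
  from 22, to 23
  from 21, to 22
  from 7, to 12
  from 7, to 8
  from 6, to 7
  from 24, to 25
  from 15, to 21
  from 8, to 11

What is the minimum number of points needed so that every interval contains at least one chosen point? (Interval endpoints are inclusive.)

6

By right end: [3,4]  [6,7]  [7,8]  [8,11]  [7,12]  [11,13]  [15,21]  [21,22]  [22,23]  [24,25]
[3,4] uncovered → point at 4; [6,7] uncovered → point at 7; [8,11] uncovered → point at 11; [15,21] uncovered → point at 21; [22,23] uncovered → point at 23; [24,25] uncovered → point at 25.
Points: 4, 7, 11, 21, 23, 25 (6 total).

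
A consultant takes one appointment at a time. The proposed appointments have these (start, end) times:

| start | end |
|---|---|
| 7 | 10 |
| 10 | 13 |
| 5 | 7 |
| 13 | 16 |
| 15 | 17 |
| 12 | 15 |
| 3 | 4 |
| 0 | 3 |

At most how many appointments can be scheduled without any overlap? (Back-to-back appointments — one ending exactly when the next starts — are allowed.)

6

Sorted by end: (0,3)  (3,4)  (5,7)  (7,10)  (10,13)  (12,15)  (13,16)  (15,17)
take (0,3); take (3,4); take (5,7); take (7,10); take (10,13); take (13,16).
Selected 6 appointments.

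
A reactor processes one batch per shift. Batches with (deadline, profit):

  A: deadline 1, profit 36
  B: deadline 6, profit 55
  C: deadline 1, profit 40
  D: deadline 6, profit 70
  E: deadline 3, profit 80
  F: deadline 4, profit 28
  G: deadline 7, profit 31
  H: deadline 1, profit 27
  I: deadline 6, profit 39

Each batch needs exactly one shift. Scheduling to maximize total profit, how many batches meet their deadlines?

7

Sort by profit descending; place each in the latest free slot ≤ its deadline.
By profit: E(d3,80), D(d6,70), B(d6,55), C(d1,40), I(d6,39), A(d1,36), G(d7,31), F(d4,28), H(d1,27)
E→slot 3; D→slot 6; B→slot 5; C→slot 1; I→slot 4; A skipped; G→slot 7; F→slot 2; H skipped.
7 of 9 scheduled.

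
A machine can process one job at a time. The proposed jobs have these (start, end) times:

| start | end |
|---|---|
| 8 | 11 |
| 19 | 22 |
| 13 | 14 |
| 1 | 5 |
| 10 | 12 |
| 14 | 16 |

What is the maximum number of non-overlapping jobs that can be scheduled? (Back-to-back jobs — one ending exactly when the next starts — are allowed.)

5

Sorted by end: (1,5)  (8,11)  (10,12)  (13,14)  (14,16)  (19,22)
take (1,5); take (8,11); skip (10,12); take (13,14); take (14,16); take (19,22).
Selected 5 jobs.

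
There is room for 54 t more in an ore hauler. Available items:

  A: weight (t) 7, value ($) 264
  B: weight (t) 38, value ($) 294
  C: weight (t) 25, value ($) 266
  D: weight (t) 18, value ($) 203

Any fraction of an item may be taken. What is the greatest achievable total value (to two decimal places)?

Ratios (sorted): A 37.71, D 11.28, C 10.64, B 7.74
take A (7 @ 264); take D (18 @ 203); take C (25 @ 266); take 4/38 of B → 30.95. Capacity used 54/54.
Total value = 763.95

763.95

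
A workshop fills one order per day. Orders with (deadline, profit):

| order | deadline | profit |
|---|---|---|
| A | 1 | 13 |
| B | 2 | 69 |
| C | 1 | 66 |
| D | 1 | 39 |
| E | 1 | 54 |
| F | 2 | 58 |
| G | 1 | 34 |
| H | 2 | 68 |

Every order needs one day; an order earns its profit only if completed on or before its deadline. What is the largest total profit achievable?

Profit order: B=69 H=68 C=66 F=58 E=54 D=39 G=34 A=13
Assign: B→slot 2, H→slot 1, C skipped, F skipped, E skipped, D skipped, G skipped, A skipped.
Slots: [1:H] [2:B]
Profit = 68 + 69 = 137

137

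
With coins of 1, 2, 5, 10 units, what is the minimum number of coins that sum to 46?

6

46 = 4×10 + 1×5 + 1×1
Total coins = 4 + 1 + 1 = 6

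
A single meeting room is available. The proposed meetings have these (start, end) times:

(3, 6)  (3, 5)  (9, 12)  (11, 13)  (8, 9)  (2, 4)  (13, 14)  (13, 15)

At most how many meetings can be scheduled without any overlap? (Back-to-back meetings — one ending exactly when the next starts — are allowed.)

Greedy by earliest finish: after sorting by end time, pick each interval compatible with the last pick.
By end time: (2,4), (3,5), (3,6), (8,9), (9,12), (11,13), (13,14), (13,15).
Pick (2,4); next start ≥ 4 → (8,9); next start ≥ 9 → (9,12); next start ≥ 12 → (13,14).
Selected 4 meetings.

4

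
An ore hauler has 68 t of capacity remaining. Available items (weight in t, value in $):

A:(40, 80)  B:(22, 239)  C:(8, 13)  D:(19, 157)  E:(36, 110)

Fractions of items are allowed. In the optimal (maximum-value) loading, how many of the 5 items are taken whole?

Sort by value per unit weight and fill in that order.
Order: B (239/22=10.86) > D (157/19=8.26) > E (110/36=3.06) > A (80/40=2.00) > C (13/8=1.62)
Fill: take B (22 @ 239) → take D (19 @ 157) → take 27/36 of E → 82.50; 68/68 used.
2 item(s) taken whole; one partial (take 27/36 of E).

2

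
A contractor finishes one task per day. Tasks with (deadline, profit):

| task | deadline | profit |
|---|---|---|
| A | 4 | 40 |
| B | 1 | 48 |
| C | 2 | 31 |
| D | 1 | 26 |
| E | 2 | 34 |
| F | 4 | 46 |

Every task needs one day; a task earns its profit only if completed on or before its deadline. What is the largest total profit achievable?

168

Sort by profit descending; place each in the latest free slot ≤ its deadline.
By profit: B(d1,48), F(d4,46), A(d4,40), E(d2,34), C(d2,31), D(d1,26)
B→slot 1; F→slot 4; A→slot 3; E→slot 2; C skipped; D skipped.
Profit = 48 + 34 + 40 + 46 = 168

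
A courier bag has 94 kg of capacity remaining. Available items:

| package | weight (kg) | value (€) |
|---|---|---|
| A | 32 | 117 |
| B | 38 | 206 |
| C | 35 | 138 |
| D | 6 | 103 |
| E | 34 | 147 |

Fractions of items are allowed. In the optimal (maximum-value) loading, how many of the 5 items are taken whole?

Order: D (103/6=17.17) > B (206/38=5.42) > E (147/34=4.32) > C (138/35=3.94) > A (117/32=3.66)
Fill: take D (6 @ 103) → take B (38 @ 206) → take E (34 @ 147) → take 16/35 of C → 63.09; 94/94 used.
3 item(s) taken whole; one partial (take 16/35 of C).

3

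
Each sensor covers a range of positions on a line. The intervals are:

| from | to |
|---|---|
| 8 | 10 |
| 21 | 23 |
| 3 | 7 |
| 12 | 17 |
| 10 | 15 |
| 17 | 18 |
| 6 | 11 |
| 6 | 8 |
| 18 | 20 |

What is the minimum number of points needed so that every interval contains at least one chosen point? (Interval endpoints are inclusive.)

5

Sort by right endpoint; whenever an interval is uncovered, place a point at its right end.
Sorted: [3,7] [6,8] [8,10] [6,11] [10,15] [12,17] [17,18] [18,20] [21,23]
{[3,7],[6,8]} hit by 7; {[8,10],[6,11],[10,15]} hit by 10; {[12,17],[17,18]} hit by 17; {[18,20]} hit by 20; {[21,23]} hit by 23.
Points: 7, 10, 17, 20, 23 (5 total).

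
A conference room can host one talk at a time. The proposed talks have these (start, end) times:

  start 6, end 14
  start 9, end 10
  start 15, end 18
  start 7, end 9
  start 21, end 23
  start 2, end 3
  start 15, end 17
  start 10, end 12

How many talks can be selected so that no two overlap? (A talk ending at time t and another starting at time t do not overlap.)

Greedy by earliest finish: after sorting by end time, pick each interval compatible with the last pick.
Sorted by end: (2,3)  (7,9)  (9,10)  (10,12)  (6,14)  (15,17)  (15,18)  (21,23)
take (2,3); take (7,9); take (9,10); take (10,12); take (15,17); take (21,23).
Selected 6 talks.

6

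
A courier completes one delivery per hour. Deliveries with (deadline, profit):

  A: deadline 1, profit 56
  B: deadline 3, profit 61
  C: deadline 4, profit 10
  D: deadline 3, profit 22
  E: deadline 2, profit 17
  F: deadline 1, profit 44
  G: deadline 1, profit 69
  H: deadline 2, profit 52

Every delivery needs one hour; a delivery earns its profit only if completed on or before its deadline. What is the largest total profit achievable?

192

Profit order: G=69 B=61 A=56 H=52 F=44 D=22 E=17 C=10
Assign: G→slot 1, B→slot 3, A skipped, H→slot 2, F skipped, D skipped, E skipped, C→slot 4.
Slots: [1:G] [2:H] [3:B] [4:C]
Profit = 69 + 52 + 61 + 10 = 192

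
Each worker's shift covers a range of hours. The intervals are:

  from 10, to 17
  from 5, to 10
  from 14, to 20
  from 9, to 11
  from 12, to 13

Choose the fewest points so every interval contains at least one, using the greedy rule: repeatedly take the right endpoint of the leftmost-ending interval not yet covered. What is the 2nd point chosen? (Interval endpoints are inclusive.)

13

Process intervals by earliest right end; each time one isn't hit yet, stab at its right endpoint.
Sorted: [5,10] [9,11] [12,13] [10,17] [14,20]
{[5,10],[9,11]} hit by 10; {[12,13],[10,17]} hit by 13; {[14,20]} hit by 20.
Points: 10, 13, 20 (3 total).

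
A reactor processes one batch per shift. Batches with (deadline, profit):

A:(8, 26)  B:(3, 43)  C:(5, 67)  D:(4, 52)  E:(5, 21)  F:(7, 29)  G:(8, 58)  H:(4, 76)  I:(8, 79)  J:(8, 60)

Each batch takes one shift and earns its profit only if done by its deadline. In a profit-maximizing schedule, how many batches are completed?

8

Take jobs in profit order; each goes to the latest open slot no later than its deadline.
By profit: I(d8,79), H(d4,76), C(d5,67), J(d8,60), G(d8,58), D(d4,52), B(d3,43), F(d7,29), A(d8,26), E(d5,21)
I→slot 8; H→slot 4; C→slot 5; J→slot 7; G→slot 6; D→slot 3; B→slot 2; F→slot 1; A skipped; E skipped.
8 of 10 scheduled.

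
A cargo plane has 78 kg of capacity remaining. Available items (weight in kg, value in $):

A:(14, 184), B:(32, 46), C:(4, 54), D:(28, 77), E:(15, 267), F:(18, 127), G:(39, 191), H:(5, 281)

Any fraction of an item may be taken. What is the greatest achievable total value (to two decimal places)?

1020.74

Greedy by value/weight ratio, highest first.
Ratios (sorted): H 56.20, E 17.80, C 13.50, A 13.14, F 7.06, G 4.90, D 2.75, B 1.44
take H (5 @ 281); take E (15 @ 267); take C (4 @ 54); take A (14 @ 184); take F (18 @ 127); take 22/39 of G → 107.74. Capacity used 78/78.
Total value = 1020.74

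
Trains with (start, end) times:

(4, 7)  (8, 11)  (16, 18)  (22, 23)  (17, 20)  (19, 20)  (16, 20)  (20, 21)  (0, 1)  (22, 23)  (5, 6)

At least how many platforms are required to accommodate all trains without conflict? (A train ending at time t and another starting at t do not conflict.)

The answer is the maximum number of intervals overlapping at any instant.
Events (time:±→running): 0:+→1 1:-→0 4:+→1 5:+→2 6:-→1 7:-→0 8:+→1 11:-→0 16:+→1 16:+→2 17:+→3 … peak 3.

3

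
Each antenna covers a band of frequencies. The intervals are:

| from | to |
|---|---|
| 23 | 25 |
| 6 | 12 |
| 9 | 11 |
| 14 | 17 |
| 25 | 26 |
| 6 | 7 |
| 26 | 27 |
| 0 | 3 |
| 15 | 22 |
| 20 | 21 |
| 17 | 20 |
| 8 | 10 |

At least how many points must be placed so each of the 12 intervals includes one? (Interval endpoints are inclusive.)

Sorted: [0,3] [6,7] [8,10] [9,11] [6,12] [14,17] [17,20] [20,21] [15,22] [23,25] [25,26] [26,27]
{[0,3]} hit by 3; {[6,7]} hit by 7; {[8,10],[9,11],[6,12]} hit by 10; {[14,17],[17,20]} hit by 17; {[20,21],[15,22]} hit by 21; {[23,25],[25,26]} hit by 25; {[26,27]} hit by 27.
Points: 3, 7, 10, 17, 21, 25, 27 (7 total).

7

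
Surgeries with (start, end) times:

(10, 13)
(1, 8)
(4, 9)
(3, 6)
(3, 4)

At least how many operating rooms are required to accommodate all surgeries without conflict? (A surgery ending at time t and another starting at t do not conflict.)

The answer is the maximum number of intervals overlapping at any instant.
Events (time:±→running): 1:+→1 3:+→2 3:+→3 … peak 3.

3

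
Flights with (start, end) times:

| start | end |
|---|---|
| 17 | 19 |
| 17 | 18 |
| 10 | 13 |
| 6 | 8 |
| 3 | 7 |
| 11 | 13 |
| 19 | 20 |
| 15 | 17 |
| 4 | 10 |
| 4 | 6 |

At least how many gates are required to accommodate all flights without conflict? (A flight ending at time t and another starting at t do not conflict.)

The answer is the maximum number of intervals overlapping at any instant.
starts: [3, 4, 4, 6, 10, 11, 15, 17, 17, 19]
ends:   [6, 7, 8, 10, 13, 13, 17, 18, 19, 20]
s3→1 s4→2 s4→3  — peak 3.

3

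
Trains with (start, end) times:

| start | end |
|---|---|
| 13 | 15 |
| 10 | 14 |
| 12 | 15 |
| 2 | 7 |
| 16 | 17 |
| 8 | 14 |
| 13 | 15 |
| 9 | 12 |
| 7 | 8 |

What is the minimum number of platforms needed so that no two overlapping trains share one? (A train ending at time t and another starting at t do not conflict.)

starts: [2, 7, 8, 9, 10, 12, 13, 13, 16]
ends:   [7, 8, 12, 14, 14, 15, 15, 15, 17]
s2→1 e7→0 s7→1 e8→0 s8→1 s9→2 s10→3 e12→2 s12→3 s13→4 s13→5  — peak 5.

5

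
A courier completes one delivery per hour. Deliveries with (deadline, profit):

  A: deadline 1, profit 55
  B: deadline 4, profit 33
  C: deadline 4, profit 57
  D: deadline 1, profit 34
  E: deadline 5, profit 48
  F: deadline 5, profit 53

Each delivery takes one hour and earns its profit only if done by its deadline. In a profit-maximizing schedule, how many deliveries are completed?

5

By profit: C(d4,57), A(d1,55), F(d5,53), E(d5,48), D(d1,34), B(d4,33)
C→slot 4; A→slot 1; F→slot 5; E→slot 3; D skipped; B→slot 2.
5 of 6 scheduled.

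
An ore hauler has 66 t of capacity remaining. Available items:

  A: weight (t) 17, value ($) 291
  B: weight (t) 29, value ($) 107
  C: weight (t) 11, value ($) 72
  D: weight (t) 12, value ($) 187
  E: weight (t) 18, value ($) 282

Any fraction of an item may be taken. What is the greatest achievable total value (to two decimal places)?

861.52

Greedy by value/weight ratio, highest first.
Order: A (291/17=17.12) > E (282/18=15.67) > D (187/12=15.58) > C (72/11=6.55) > B (107/29=3.69)
Fill: take A (17 @ 291) → take E (18 @ 282) → take D (12 @ 187) → take C (11 @ 72) → take 8/29 of B → 29.52; 66/66 used.
Total value = 861.52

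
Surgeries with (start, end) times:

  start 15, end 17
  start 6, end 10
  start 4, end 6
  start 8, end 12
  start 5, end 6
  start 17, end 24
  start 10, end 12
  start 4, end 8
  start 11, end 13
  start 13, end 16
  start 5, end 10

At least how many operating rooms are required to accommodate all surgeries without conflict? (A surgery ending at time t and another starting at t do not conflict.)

Count concurrent intervals with a sweep; the peak is the room count.
Events (time:±→running): 4:+→1 4:+→2 5:+→3 5:+→4 … peak 4.

4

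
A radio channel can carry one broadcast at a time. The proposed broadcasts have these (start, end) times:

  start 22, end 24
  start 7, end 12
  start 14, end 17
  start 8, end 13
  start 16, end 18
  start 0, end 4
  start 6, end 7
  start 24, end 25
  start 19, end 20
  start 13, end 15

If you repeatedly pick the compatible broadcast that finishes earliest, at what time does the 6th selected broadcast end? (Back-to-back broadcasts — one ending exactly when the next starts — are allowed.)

Sort by end time and greedily take each interval whose start is ≥ the last chosen end.
Sorted by end: (0,4)  (6,7)  (7,12)  (8,13)  (13,15)  (14,17)  (16,18)  (19,20)  (22,24)  (24,25)
take (0,4); take (6,7); take (7,12); skip (8,13); take (13,15); skip (14,17); take (16,18); take (19,20); take (22,24); take (24,25).
Selected: (0,4) (6,7) (7,12) (13,15) (16,18) (19,20) (22,24) (24,25)

20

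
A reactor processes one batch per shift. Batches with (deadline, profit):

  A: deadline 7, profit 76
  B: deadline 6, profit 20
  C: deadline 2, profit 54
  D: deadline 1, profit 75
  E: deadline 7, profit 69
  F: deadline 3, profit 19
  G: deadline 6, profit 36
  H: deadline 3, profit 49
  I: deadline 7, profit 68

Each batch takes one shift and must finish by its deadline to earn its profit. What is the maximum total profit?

427

Sort by profit descending; place each in the latest free slot ≤ its deadline.
Profit order: A=76 D=75 E=69 I=68 C=54 H=49 G=36 B=20 F=19
Assign: A→slot 7, D→slot 1, E→slot 6, I→slot 5, C→slot 2, H→slot 3, G→slot 4, B skipped, F skipped.
Slots: [1:D] [2:C] [3:H] [4:G] [5:I] [6:E] [7:A]
Profit = 75 + 54 + 49 + 36 + 68 + 69 + 76 = 427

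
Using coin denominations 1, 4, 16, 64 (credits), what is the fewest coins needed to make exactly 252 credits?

9

Greedy: take as many of the largest coin as possible, then repeat with the remainder.
252 − 3×64→60 − 3×16→12 − 3×4→0
Total coins = 3 + 3 + 3 = 9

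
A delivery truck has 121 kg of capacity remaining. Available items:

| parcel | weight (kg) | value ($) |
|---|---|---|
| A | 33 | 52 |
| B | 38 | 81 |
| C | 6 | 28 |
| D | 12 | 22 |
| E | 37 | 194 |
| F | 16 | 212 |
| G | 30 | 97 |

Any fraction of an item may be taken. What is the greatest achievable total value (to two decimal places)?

Greedy by value/weight ratio, highest first.
Order: F (212/16=13.25) > E (194/37=5.24) > C (28/6=4.67) > G (97/30=3.23) > B (81/38=2.13) > D (22/12=1.83) > A (52/33=1.58)
Fill: take F (16 @ 212) → take E (37 @ 194) → take C (6 @ 28) → take G (30 @ 97) → take 32/38 of B → 68.21; 121/121 used.
Total value = 599.21

599.21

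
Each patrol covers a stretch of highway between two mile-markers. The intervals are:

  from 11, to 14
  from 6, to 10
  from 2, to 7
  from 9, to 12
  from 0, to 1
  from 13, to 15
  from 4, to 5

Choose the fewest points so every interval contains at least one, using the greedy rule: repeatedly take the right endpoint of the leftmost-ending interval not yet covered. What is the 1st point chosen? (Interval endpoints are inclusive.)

Sorted: [0,1] [4,5] [2,7] [6,10] [9,12] [11,14] [13,15]
{[0,1]} hit by 1; {[4,5],[2,7]} hit by 5; {[6,10],[9,12]} hit by 10; {[11,14],[13,15]} hit by 14.
Points: 1, 5, 10, 14 (4 total).

1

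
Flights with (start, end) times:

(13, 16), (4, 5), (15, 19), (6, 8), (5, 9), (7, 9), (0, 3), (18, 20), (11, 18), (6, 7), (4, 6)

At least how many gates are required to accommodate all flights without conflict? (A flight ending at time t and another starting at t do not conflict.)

3

The answer is the maximum number of intervals overlapping at any instant.
Events (time:±→running): 0:+→1 3:-→0 4:+→1 4:+→2 5:-→1 5:+→2 6:-→1 6:+→2 6:+→3 … peak 3.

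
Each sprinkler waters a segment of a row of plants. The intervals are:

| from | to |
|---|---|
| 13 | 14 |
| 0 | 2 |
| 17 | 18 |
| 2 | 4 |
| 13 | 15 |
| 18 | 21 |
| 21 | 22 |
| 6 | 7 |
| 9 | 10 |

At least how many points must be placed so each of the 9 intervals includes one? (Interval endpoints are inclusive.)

6

Process intervals by earliest right end; each time one isn't hit yet, stab at its right endpoint.
By right end: [0,2]  [2,4]  [6,7]  [9,10]  [13,14]  [13,15]  [17,18]  [18,21]  [21,22]
[0,2] uncovered → point at 2; [6,7] uncovered → point at 7; [9,10] uncovered → point at 10; [13,14] uncovered → point at 14; [17,18] uncovered → point at 18; [21,22] uncovered → point at 22.
Points: 2, 7, 10, 14, 18, 22 (6 total).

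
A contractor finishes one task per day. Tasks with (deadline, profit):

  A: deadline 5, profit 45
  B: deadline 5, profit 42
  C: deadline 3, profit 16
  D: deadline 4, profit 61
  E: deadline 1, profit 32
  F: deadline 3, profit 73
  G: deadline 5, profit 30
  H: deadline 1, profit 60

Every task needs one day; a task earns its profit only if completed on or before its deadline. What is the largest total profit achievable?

281

Profit order: F=73 D=61 H=60 A=45 B=42 E=32 G=30 C=16
Assign: F→slot 3, D→slot 4, H→slot 1, A→slot 5, B→slot 2, E skipped, G skipped, C skipped.
Slots: [1:H] [2:B] [3:F] [4:D] [5:A]
Profit = 60 + 42 + 73 + 61 + 45 = 281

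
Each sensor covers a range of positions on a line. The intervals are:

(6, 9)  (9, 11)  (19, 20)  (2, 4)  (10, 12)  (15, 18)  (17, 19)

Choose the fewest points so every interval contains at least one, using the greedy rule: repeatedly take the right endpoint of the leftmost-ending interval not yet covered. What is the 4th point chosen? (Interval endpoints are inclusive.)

Sort by right endpoint; whenever an interval is uncovered, place a point at its right end.
Sorted: [2,4] [6,9] [9,11] [10,12] [15,18] [17,19] [19,20]
{[2,4]} hit by 4; {[6,9],[9,11]} hit by 9; {[10,12]} hit by 12; {[15,18],[17,19]} hit by 18; {[19,20]} hit by 20.
Points: 4, 9, 12, 18, 20 (5 total).

18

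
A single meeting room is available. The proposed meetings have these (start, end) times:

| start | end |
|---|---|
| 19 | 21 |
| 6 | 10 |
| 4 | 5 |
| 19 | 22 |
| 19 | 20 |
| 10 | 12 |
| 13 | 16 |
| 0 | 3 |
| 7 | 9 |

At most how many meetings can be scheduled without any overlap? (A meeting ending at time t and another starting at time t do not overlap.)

Greedy by earliest finish: after sorting by end time, pick each interval compatible with the last pick.
By end time: (0,3), (4,5), (7,9), (6,10), (10,12), (13,16), (19,20), (19,21), (19,22).
Pick (0,3); next start ≥ 3 → (4,5); next start ≥ 5 → (7,9); next start ≥ 9 → (10,12); next start ≥ 12 → (13,16); next start ≥ 16 → (19,20).
Selected 6 meetings.

6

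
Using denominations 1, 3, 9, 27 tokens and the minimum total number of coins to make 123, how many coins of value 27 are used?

4

Greedy: take as many of the largest coin as possible, then repeat with the remainder.
123 − 4×27→15 − 1×9→6 − 2×3→0
Count of 27: 4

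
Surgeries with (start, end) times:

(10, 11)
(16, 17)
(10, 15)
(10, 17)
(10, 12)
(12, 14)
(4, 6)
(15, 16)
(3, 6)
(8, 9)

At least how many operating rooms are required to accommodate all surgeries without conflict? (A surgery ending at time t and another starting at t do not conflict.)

Count concurrent intervals with a sweep; the peak is the room count.
Events (time:±→running): 3:+→1 4:+→2 6:-→1 6:-→0 8:+→1 9:-→0 10:+→1 10:+→2 10:+→3 10:+→4 … peak 4.

4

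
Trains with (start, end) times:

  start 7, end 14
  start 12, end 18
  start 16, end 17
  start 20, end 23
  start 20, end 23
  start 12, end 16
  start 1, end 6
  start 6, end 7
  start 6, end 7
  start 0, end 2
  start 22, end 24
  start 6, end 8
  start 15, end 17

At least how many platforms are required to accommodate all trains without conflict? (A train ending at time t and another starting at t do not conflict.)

Count concurrent intervals with a sweep; the peak is the room count.
Events (time:±→running): 0:+→1 1:+→2 2:-→1 6:-→0 6:+→1 6:+→2 6:+→3 … peak 3.

3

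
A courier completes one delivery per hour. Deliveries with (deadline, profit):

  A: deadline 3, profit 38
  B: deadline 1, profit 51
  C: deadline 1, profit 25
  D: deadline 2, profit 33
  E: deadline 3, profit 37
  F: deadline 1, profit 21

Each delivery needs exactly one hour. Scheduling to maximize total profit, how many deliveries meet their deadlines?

By profit: B(d1,51), A(d3,38), E(d3,37), D(d2,33), C(d1,25), F(d1,21)
B→slot 1; A→slot 3; E→slot 2; D skipped; C skipped; F skipped.
3 of 6 scheduled.

3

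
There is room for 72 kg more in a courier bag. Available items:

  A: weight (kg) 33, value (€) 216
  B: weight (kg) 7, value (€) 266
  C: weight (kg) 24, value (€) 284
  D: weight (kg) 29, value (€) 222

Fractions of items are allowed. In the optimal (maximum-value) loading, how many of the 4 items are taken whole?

Greedy by value/weight ratio, highest first.
Order: B (266/7=38.00) > C (284/24=11.83) > D (222/29=7.66) > A (216/33=6.55)
Fill: take B (7 @ 266) → take C (24 @ 284) → take D (29 @ 222) → take 12/33 of A → 78.55; 72/72 used.
3 item(s) taken whole; one partial (take 12/33 of A).

3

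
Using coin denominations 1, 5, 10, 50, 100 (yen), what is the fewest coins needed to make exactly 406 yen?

406 = 4×100 + 1×5 + 1×1
Total coins = 4 + 1 + 1 = 6

6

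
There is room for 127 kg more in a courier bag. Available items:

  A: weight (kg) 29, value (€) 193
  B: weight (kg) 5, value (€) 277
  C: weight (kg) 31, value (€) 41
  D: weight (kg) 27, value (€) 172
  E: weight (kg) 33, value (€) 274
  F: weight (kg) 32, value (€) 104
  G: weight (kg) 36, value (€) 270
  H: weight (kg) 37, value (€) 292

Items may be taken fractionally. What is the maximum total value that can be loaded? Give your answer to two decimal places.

1219.48

Ratios (sorted): B 55.40, E 8.30, H 7.89, G 7.50, A 6.66, D 6.37, F 3.25, C 1.32
take B (5 @ 277); take E (33 @ 274); take H (37 @ 292); take G (36 @ 270); take 16/29 of A → 106.48. Capacity used 127/127.
Total value = 1219.48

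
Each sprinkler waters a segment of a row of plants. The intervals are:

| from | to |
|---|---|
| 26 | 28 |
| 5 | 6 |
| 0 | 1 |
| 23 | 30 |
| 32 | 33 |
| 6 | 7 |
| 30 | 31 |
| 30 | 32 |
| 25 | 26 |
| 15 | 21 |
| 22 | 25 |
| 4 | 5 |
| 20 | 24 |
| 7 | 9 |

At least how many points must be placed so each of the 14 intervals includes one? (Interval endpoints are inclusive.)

8

By right end: [0,1]  [4,5]  [5,6]  [6,7]  [7,9]  [15,21]  [20,24]  [22,25]  [25,26]  [26,28]  [23,30]  [30,31]  [30,32]  [32,33]
[0,1] uncovered → point at 1; [4,5] uncovered → point at 5; [6,7] uncovered → point at 7; [15,21] uncovered → point at 21; [22,25] uncovered → point at 25; [26,28] uncovered → point at 28; [30,31] uncovered → point at 31; [32,33] uncovered → point at 33.
Points: 1, 5, 7, 21, 25, 28, 31, 33 (8 total).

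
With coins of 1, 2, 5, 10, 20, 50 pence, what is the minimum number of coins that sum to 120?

3

Greedy: take as many of the largest coin as possible, then repeat with the remainder.
120 = 2×50 + 1×20
Total coins = 2 + 1 = 3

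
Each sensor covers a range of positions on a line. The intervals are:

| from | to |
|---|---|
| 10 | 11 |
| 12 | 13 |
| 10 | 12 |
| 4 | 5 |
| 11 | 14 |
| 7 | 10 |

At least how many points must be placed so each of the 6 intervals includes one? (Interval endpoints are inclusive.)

Process intervals by earliest right end; each time one isn't hit yet, stab at its right endpoint.
By right end: [4,5]  [7,10]  [10,11]  [10,12]  [12,13]  [11,14]
[4,5] uncovered → point at 5; [7,10] uncovered → point at 10; [12,13] uncovered → point at 13.
Points: 5, 10, 13 (3 total).

3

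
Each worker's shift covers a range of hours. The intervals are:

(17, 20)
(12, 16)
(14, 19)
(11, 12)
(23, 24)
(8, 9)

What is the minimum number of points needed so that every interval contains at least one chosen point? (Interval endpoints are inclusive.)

Sort by right endpoint; whenever an interval is uncovered, place a point at its right end.
By right end: [8,9]  [11,12]  [12,16]  [14,19]  [17,20]  [23,24]
[8,9] uncovered → point at 9; [11,12] uncovered → point at 12; [14,19] uncovered → point at 19; [23,24] uncovered → point at 24.
Points: 9, 12, 19, 24 (4 total).

4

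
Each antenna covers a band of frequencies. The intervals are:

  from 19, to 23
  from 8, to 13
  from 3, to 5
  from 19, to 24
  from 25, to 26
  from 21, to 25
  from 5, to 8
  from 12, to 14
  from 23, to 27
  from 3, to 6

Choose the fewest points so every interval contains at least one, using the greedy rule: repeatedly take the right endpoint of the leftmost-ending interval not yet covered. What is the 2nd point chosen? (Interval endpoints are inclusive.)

13

By right end: [3,5]  [3,6]  [5,8]  [8,13]  [12,14]  [19,23]  [19,24]  [21,25]  [25,26]  [23,27]
[3,5] uncovered → point at 5; [8,13] uncovered → point at 13; [19,23] uncovered → point at 23; [25,26] uncovered → point at 26.
Points: 5, 13, 23, 26 (4 total).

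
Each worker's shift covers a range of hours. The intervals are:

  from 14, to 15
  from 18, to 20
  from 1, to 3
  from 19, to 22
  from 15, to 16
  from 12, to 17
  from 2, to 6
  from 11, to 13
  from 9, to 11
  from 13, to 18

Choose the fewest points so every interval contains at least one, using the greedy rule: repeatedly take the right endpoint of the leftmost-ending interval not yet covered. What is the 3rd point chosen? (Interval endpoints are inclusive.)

15

Sort by right endpoint; whenever an interval is uncovered, place a point at its right end.
By right end: [1,3]  [2,6]  [9,11]  [11,13]  [14,15]  [15,16]  [12,17]  [13,18]  [18,20]  [19,22]
[1,3] uncovered → point at 3; [9,11] uncovered → point at 11; [14,15] uncovered → point at 15; [18,20] uncovered → point at 20.
Points: 3, 11, 15, 20 (4 total).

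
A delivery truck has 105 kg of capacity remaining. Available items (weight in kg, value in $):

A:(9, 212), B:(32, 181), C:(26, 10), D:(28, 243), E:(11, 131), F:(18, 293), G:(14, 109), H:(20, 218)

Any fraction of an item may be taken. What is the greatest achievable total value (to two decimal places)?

1234.28

Greedy by value/weight ratio, highest first.
Ratios (sorted): A 23.56, F 16.28, E 11.91, H 10.90, D 8.68, G 7.79, B 5.66, C 0.38
take A (9 @ 212); take F (18 @ 293); take E (11 @ 131); take H (20 @ 218); take D (28 @ 243); take G (14 @ 109); take 5/32 of B → 28.28. Capacity used 105/105.
Total value = 1234.28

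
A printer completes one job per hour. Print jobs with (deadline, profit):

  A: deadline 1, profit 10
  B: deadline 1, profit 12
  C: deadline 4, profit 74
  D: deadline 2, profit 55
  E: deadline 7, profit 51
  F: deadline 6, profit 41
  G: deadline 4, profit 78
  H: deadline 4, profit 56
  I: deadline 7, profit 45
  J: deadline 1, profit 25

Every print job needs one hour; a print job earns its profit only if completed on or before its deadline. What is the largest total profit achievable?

Sort by profit descending; place each in the latest free slot ≤ its deadline.
Profit order: G=78 C=74 H=56 D=55 E=51 I=45 F=41 J=25 B=12 A=10
Assign: G→slot 4, C→slot 3, H→slot 2, D→slot 1, E→slot 7, I→slot 6, F→slot 5, J skipped, B skipped, A skipped.
Slots: [1:D] [2:H] [3:C] [4:G] [5:F] [6:I] [7:E]
Profit = 55 + 56 + 74 + 78 + 41 + 45 + 51 = 400

400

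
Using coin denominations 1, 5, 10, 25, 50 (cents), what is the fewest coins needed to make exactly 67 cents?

5

67 = 1×50 + 1×10 + 1×5 + 2×1
Total coins = 1 + 1 + 1 + 2 = 5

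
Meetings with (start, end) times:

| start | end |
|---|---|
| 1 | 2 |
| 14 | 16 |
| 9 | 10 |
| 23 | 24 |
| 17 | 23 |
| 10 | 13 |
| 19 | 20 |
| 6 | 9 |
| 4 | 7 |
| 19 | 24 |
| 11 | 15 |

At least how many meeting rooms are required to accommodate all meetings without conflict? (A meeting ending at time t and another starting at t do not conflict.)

The answer is the maximum number of intervals overlapping at any instant.
Events (time:±→running): 1:+→1 2:-→0 4:+→1 6:+→2 7:-→1 9:-→0 9:+→1 10:-→0 10:+→1 11:+→2 13:-→1 14:+→2 15:-→1 16:-→0 17:+→1 19:+→2 19:+→3 … peak 3.

3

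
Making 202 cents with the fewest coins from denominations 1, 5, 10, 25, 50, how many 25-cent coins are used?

202 − 4×50→2 − 2×1→0
Count of 25: 0

0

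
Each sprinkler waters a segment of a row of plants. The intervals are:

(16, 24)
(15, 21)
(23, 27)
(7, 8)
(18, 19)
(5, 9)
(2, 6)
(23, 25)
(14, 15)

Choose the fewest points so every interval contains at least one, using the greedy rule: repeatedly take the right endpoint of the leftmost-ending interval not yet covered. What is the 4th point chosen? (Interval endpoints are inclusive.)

19

Sort by right endpoint; whenever an interval is uncovered, place a point at its right end.
By right end: [2,6]  [7,8]  [5,9]  [14,15]  [18,19]  [15,21]  [16,24]  [23,25]  [23,27]
[2,6] uncovered → point at 6; [7,8] uncovered → point at 8; [14,15] uncovered → point at 15; [18,19] uncovered → point at 19; [23,25] uncovered → point at 25.
Points: 6, 8, 15, 19, 25 (5 total).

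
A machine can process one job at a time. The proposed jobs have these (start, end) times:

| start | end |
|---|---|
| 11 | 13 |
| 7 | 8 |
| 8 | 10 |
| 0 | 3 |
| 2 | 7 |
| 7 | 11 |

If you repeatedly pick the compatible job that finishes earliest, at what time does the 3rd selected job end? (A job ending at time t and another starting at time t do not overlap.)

10

Order by finish time; keep every interval that doesn't clash with the previous kept one.
By end time: (0,3), (2,7), (7,8), (8,10), (7,11), (11,13).
Pick (0,3); next start ≥ 3 → (7,8); next start ≥ 8 → (8,10); next start ≥ 10 → (11,13).
Selected: (0,3) (7,8) (8,10) (11,13)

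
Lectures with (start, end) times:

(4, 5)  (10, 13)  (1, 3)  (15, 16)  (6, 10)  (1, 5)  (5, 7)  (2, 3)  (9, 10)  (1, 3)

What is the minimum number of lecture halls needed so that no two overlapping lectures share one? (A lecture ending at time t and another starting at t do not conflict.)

The answer is the maximum number of intervals overlapping at any instant.
starts: [1, 1, 1, 2, 4, 5, 6, 9, 10, 15]
ends:   [3, 3, 3, 5, 5, 7, 10, 10, 13, 16]
s1→1 s1→2 s1→3 s2→4  — peak 4.

4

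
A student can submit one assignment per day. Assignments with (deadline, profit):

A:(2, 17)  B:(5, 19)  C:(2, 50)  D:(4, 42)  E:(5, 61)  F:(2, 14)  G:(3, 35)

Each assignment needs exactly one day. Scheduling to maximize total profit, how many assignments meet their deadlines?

Profit order: E=61 C=50 D=42 G=35 B=19 A=17 F=14
Assign: E→slot 5, C→slot 2, D→slot 4, G→slot 3, B→slot 1, A skipped, F skipped.
Slots: [1:B] [2:C] [3:G] [4:D] [5:E]
5 of 7 scheduled.

5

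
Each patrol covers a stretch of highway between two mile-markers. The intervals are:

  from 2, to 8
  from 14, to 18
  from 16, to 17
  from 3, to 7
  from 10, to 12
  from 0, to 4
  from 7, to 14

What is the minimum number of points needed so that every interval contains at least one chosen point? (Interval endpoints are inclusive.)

Sort by right endpoint; whenever an interval is uncovered, place a point at its right end.
By right end: [0,4]  [3,7]  [2,8]  [10,12]  [7,14]  [16,17]  [14,18]
[0,4] uncovered → point at 4; [10,12] uncovered → point at 12; [16,17] uncovered → point at 17.
Points: 4, 12, 17 (3 total).

3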